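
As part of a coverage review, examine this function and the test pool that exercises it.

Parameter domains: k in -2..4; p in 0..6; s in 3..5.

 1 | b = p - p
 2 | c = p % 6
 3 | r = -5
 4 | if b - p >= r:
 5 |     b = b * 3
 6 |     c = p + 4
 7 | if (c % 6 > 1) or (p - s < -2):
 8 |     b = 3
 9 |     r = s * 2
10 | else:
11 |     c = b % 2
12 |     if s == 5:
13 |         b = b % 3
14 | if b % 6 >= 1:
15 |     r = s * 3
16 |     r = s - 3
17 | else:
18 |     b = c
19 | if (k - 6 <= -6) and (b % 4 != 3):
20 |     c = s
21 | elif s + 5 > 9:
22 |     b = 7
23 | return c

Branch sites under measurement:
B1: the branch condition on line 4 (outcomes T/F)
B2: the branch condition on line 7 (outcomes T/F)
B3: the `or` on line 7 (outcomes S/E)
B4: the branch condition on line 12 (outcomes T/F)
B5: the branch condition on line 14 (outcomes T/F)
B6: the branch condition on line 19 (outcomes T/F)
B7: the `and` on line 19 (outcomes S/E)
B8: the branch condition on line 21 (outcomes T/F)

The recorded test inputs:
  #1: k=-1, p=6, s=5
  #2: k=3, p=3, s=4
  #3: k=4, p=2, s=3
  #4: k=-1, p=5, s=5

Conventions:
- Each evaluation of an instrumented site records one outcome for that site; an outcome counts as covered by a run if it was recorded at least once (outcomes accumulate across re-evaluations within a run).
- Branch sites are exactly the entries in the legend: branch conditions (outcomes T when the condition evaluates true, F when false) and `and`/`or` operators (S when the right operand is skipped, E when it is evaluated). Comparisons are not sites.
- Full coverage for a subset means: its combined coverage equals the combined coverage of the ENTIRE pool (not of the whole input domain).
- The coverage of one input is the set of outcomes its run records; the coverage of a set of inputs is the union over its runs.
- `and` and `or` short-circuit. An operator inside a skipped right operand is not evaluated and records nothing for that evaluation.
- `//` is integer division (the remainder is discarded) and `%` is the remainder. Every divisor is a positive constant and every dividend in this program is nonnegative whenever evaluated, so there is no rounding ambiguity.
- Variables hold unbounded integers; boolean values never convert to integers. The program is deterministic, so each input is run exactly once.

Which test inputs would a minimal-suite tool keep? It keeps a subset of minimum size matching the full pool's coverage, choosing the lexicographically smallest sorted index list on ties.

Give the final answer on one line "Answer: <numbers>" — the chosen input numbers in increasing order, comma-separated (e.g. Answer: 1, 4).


#1 (k=-1, p=6, s=5) -> B1->F, B3->E, B2->F, B4->T, B5->F, B7->E, B6->T; covered: B1=F, B2=F, B3=E, B4=T, B5=F, B6=T, B7=E
#2 (k=3, p=3, s=4) -> B1->T, B3->E, B2->F, B4->F, B5->F, B7->S, B6->F, B8->F; covered: B1=T, B2=F, B3=E, B4=F, B5=F, B6=F, B7=S, B8=F
#3 (k=4, p=2, s=3) -> B1->T, B3->E, B2->F, B4->F, B5->F, B7->S, B6->F, B8->F; covered: B1=T, B2=F, B3=E, B4=F, B5=F, B6=F, B7=S, B8=F
#4 (k=-1, p=5, s=5) -> B1->T, B3->S, B2->T, B5->T, B7->E, B6->F, B8->T; covered: B1=T, B2=T, B3=S, B5=T, B6=F, B7=E, B8=T
together the pool reaches 16 outcomes: B1=T, B1=F, B2=T, B2=F, B3=S, B3=E, B4=T, B4=F, B5=T, B5=F, B6=T, B6=F, B7=S, B7=E, B8=T, B8=F
size 1 is not enough: best union over all size-1 subsets is 8/16
size 2 is not enough: best union over all size-2 subsets is 13/16
size 3: inputs {1, 2, 4} cover all 16 outcomes, and no lexicographically smaller subset of this size does
Answer: 1, 2, 4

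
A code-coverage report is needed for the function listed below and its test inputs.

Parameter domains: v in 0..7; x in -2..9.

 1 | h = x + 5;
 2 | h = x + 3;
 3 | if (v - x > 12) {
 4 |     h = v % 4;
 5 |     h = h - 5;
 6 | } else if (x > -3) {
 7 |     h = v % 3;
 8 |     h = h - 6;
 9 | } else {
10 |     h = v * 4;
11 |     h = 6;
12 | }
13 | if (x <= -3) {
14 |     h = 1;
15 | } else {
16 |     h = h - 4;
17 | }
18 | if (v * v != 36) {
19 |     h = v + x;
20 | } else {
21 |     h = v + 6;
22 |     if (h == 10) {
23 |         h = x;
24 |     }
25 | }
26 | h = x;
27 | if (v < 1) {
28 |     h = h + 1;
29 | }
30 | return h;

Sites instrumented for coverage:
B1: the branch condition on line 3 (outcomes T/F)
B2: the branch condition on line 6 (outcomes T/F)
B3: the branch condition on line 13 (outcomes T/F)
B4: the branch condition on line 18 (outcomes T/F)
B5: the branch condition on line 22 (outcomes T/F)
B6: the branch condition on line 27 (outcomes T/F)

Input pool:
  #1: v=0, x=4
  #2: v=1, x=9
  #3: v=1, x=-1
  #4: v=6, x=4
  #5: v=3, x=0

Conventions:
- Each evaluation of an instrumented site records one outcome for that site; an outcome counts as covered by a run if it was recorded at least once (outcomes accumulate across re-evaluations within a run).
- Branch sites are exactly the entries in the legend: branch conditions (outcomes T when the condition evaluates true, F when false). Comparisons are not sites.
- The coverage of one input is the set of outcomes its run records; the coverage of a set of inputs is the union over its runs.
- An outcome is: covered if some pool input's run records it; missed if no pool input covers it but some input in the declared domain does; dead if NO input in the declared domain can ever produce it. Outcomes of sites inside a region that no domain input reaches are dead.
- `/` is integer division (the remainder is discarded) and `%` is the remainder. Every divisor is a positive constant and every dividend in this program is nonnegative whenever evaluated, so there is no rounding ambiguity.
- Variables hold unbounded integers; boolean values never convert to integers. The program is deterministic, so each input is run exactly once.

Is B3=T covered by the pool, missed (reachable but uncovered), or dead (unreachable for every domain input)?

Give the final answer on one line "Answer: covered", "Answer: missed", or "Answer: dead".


no pool input records B3=T
checking all 96 inputs in the declared domain: B3=T is never recorded -> dead
Answer: dead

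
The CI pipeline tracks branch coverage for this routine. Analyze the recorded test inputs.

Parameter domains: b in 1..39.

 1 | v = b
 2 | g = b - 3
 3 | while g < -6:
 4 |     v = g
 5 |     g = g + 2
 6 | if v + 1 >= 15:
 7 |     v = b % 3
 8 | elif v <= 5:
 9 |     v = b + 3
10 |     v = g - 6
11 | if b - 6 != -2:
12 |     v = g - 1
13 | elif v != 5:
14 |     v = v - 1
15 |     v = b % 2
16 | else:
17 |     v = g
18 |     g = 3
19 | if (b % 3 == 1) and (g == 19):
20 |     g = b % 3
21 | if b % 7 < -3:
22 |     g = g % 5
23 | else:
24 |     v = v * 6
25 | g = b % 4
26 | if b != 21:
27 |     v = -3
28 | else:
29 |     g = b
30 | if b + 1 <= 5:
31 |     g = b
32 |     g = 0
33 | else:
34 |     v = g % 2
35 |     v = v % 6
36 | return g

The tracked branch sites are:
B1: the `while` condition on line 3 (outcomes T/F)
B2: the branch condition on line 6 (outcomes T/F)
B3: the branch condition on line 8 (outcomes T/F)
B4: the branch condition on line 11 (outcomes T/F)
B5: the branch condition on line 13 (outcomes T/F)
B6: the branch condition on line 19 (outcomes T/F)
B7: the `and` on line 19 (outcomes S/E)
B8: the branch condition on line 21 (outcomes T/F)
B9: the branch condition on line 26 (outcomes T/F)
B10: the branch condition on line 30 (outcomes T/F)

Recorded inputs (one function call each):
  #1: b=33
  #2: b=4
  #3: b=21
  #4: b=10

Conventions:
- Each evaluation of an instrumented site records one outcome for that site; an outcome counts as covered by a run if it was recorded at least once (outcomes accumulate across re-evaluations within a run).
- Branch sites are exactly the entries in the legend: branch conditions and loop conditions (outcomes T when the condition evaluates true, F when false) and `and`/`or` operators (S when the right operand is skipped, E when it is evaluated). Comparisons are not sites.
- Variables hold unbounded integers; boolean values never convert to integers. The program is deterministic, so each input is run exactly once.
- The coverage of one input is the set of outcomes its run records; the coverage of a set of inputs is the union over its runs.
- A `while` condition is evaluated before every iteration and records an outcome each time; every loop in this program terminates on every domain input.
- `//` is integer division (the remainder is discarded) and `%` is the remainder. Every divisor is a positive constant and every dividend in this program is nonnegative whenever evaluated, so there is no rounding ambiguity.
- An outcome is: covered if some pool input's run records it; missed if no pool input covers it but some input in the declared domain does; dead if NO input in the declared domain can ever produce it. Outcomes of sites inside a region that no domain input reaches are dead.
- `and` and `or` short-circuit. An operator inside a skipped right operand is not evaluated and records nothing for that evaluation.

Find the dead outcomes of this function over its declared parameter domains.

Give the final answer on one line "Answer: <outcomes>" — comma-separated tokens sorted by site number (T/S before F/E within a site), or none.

sweeping the full domain (39 inputs) for each outcome:
  B1=T: unreachable across the whole domain -> dead
  B5=F: unreachable across the whole domain -> dead
  B8=T: unreachable across the whole domain -> dead
  reachable outcomes have witnesses, e.g. B1=F (e.g. b=1), B2=T (e.g. b=14), B2=F (e.g. b=1), B3=T (e.g. b=1)

Answer: B1=T, B5=F, B8=T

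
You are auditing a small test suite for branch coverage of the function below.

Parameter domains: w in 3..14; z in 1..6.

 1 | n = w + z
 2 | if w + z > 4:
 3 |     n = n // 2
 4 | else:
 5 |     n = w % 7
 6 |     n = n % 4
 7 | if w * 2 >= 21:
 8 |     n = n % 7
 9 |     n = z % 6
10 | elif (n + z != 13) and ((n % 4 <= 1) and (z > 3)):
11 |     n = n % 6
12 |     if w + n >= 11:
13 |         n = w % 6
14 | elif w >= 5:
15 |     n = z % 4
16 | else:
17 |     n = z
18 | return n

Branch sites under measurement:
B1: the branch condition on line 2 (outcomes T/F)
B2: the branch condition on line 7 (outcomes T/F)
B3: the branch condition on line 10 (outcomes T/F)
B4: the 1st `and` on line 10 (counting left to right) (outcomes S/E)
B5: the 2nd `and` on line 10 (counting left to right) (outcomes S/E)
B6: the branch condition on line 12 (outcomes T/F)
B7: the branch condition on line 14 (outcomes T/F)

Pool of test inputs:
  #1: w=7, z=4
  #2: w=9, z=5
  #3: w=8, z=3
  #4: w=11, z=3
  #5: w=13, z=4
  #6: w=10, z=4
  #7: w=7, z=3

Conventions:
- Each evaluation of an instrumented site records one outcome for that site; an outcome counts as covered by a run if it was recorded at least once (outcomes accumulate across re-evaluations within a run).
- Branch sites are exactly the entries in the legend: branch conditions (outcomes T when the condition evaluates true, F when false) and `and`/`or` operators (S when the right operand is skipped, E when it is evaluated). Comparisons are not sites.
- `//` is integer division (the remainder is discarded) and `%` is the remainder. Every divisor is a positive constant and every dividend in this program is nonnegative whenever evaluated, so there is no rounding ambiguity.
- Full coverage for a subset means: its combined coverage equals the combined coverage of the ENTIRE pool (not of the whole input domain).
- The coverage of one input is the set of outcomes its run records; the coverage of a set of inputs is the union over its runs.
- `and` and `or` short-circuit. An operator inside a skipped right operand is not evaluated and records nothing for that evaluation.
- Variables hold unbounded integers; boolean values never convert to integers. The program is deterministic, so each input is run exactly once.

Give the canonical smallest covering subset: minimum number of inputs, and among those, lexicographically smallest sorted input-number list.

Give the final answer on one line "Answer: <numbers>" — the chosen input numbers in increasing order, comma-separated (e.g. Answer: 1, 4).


input #1, w=7, z=4: outcomes B1=T, B2=F, B3=T, B4=E, B5=E, B6=T
input #2, w=9, z=5: outcomes B1=T, B2=F, B3=F, B4=E, B5=S, B7=T
input #3, w=8, z=3: outcomes B1=T, B2=F, B3=F, B4=E, B5=E, B7=T
input #4, w=11, z=3: outcomes B1=T, B2=T
input #5, w=13, z=4: outcomes B1=T, B2=T
input #6, w=10, z=4: outcomes B1=T, B2=F, B3=F, B4=E, B5=S, B7=T
input #7, w=7, z=3: outcomes B1=T, B2=F, B3=F, B4=E, B5=E, B7=T
the full pool covers 10 outcomes: B1=T, B2=T, B2=F, B3=T, B3=F, B4=E, B5=S, B5=E, B6=T, B7=T
every size-1 subset falls short of the 10 outcomes (best: 6/10)
every size-2 subset falls short of the 10 outcomes (best: 9/10)
at size 3, {1, 2, 4} reaches all 10 outcomes; every lexicographically earlier size-3 subset fails
Answer: 1, 2, 4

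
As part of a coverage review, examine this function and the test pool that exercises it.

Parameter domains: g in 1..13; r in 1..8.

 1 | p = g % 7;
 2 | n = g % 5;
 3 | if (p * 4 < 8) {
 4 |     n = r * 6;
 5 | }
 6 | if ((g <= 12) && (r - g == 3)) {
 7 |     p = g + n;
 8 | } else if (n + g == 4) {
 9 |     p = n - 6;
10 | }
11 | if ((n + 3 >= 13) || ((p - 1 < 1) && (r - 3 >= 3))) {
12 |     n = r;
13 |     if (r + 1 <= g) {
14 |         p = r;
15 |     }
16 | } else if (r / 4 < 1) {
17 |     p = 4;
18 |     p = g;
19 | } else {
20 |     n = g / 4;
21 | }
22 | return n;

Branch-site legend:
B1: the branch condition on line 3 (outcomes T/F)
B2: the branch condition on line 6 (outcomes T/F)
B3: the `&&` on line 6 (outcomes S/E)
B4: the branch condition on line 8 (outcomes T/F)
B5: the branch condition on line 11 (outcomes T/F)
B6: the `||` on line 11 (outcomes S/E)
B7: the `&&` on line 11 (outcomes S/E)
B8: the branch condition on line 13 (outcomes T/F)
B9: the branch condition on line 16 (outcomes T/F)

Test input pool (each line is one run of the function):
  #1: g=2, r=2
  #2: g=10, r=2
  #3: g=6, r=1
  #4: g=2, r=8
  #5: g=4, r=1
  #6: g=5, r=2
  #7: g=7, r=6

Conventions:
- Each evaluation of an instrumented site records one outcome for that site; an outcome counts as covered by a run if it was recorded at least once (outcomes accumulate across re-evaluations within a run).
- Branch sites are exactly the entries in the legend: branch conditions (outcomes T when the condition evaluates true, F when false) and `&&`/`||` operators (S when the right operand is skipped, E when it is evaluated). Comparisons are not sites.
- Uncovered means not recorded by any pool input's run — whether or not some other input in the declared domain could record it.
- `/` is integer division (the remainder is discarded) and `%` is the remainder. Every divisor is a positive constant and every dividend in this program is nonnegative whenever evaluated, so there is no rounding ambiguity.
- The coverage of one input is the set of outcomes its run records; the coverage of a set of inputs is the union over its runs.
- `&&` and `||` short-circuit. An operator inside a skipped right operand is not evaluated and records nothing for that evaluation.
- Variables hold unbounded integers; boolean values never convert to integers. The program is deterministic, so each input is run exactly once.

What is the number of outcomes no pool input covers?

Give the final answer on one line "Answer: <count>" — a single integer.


#1 (g=2, r=2) -> B1->F, B3->E, B2->F, B4->T, B6->E, B7->E, B5->F, B9->T; covered: B1=F, B2=F, B3=E, B4=T, B5=F, B6=E, B7=E, B9=T
#2 (g=10, r=2) -> B1->F, B3->E, B2->F, B4->F, B6->E, B7->S, B5->F, B9->T; covered: B1=F, B2=F, B3=E, B4=F, B5=F, B6=E, B7=S, B9=T
#3 (g=6, r=1) -> B1->F, B3->E, B2->F, B4->F, B6->E, B7->S, B5->F, B9->T; covered: B1=F, B2=F, B3=E, B4=F, B5=F, B6=E, B7=S, B9=T
#4 (g=2, r=8) -> B1->F, B3->E, B2->F, B4->T, B6->E, B7->E, B5->T, B8->F; covered: B1=F, B2=F, B3=E, B4=T, B5=T, B6=E, B7=E, B8=F
#5 (g=4, r=1) -> B1->F, B3->E, B2->F, B4->F, B6->E, B7->S, B5->F, B9->T; covered: B1=F, B2=F, B3=E, B4=F, B5=F, B6=E, B7=S, B9=T
#6 (g=5, r=2) -> B1->F, B3->E, B2->F, B4->F, B6->E, B7->S, B5->F, B9->T; covered: B1=F, B2=F, B3=E, B4=F, B5=F, B6=E, B7=S, B9=T
#7 (g=7, r=6) -> B1->T, B3->E, B2->F, B4->F, B6->S, B5->T, B8->T; covered: B1=T, B2=F, B3=E, B4=F, B5=T, B6=S, B8=T
union over the pool: B1=T, B1=F, B2=F, B3=E, B4=T, B4=F, B5=T, B5=F, B6=S, B6=E, B7=S, B7=E, B8=T, B8=F, B9=T
uncovered (3 of 18): B2=T, B3=S, B9=F
Answer: 3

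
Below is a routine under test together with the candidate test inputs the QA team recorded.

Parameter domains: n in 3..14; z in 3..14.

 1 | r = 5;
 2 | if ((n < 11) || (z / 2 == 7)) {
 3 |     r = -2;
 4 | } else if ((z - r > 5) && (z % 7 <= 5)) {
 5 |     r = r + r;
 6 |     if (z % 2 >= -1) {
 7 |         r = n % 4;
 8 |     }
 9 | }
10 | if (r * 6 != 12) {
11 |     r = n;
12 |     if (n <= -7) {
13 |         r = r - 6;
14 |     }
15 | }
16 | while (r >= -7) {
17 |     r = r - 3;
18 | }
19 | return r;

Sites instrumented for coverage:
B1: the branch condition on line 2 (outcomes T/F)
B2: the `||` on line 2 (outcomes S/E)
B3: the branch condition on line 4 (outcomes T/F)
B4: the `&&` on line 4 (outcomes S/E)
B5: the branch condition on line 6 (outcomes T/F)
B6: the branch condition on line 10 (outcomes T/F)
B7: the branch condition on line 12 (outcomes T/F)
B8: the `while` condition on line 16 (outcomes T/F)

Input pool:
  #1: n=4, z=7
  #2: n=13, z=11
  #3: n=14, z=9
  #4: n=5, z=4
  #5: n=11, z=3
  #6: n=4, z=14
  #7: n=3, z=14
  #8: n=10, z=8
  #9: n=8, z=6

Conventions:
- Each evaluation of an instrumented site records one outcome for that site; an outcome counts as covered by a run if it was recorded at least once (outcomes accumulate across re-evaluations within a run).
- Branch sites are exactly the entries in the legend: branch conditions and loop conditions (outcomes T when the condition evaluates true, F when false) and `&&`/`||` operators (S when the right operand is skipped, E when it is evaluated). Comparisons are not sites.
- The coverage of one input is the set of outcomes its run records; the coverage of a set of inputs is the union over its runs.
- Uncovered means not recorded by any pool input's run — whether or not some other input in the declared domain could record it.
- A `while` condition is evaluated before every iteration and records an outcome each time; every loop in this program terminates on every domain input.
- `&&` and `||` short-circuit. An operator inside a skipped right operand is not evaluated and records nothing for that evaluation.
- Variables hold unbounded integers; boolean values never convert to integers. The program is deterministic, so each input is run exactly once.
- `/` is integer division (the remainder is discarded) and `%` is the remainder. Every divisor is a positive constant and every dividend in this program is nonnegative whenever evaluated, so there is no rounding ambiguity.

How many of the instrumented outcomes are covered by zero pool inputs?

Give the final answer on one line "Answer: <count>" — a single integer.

#1 (n=4, z=7) -> covered: B1=T, B2=S, B6=T, B7=F, B8=T, B8=F
#2 (n=13, z=11) -> covered: B1=F, B2=E, B3=T, B4=E, B5=T, B6=T, B7=F, B8=T, B8=F
#3 (n=14, z=9) -> covered: B1=F, B2=E, B3=F, B4=S, B6=T, B7=F, B8=T, B8=F
#4 (n=5, z=4) -> covered: B1=T, B2=S, B6=T, B7=F, B8=T, B8=F
#5 (n=11, z=3) -> covered: B1=F, B2=E, B3=F, B4=S, B6=T, B7=F, B8=T, B8=F
#6 (n=4, z=14) -> covered: B1=T, B2=S, B6=T, B7=F, B8=T, B8=F
#7 (n=3, z=14) -> covered: B1=T, B2=S, B6=T, B7=F, B8=T, B8=F
#8 (n=10, z=8) -> covered: B1=T, B2=S, B6=T, B7=F, B8=T, B8=F
#9 (n=8, z=6) -> covered: B1=T, B2=S, B6=T, B7=F, B8=T, B8=F
union over the pool: B1=T, B1=F, B2=S, B2=E, B3=T, B3=F, B4=S, B4=E, B5=T, B6=T, B7=F, B8=T, B8=F
uncovered (3 of 16): B5=F, B6=F, B7=T

Answer: 3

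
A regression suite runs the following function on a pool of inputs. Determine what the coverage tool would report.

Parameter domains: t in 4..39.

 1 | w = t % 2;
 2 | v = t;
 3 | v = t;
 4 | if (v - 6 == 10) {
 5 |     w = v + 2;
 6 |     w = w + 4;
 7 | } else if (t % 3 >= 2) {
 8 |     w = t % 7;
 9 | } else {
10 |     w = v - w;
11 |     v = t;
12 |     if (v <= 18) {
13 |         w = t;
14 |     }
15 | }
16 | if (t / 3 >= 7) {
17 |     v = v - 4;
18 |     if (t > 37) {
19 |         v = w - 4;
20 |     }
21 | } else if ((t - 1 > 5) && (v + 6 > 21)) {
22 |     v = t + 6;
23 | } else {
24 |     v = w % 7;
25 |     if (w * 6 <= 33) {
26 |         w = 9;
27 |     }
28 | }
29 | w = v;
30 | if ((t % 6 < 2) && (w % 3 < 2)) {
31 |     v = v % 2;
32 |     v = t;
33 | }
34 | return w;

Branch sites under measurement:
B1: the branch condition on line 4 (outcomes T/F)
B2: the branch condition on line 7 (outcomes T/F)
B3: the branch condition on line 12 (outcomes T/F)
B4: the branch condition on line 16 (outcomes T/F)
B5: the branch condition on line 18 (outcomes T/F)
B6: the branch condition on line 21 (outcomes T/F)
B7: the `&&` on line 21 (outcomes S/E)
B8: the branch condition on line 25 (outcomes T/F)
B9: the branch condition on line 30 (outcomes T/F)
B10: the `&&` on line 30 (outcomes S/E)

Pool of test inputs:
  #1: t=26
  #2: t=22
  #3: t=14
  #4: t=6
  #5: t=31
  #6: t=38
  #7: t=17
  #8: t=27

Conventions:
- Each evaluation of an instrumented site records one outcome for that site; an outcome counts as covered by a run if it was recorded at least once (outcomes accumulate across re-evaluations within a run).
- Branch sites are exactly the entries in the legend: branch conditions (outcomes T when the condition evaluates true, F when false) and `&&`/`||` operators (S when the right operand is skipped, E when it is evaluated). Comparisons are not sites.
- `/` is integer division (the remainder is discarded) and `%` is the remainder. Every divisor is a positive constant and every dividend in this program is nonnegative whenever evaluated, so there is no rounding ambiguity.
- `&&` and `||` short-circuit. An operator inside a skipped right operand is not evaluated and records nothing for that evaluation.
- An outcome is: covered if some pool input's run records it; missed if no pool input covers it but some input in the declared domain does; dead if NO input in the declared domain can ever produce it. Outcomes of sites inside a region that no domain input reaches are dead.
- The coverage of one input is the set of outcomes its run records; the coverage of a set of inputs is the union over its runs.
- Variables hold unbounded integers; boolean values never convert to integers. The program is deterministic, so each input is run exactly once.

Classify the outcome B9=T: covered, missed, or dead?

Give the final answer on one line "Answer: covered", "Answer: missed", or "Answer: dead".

B9=T is recorded by pool input(s) 4, 5 -> covered

Answer: covered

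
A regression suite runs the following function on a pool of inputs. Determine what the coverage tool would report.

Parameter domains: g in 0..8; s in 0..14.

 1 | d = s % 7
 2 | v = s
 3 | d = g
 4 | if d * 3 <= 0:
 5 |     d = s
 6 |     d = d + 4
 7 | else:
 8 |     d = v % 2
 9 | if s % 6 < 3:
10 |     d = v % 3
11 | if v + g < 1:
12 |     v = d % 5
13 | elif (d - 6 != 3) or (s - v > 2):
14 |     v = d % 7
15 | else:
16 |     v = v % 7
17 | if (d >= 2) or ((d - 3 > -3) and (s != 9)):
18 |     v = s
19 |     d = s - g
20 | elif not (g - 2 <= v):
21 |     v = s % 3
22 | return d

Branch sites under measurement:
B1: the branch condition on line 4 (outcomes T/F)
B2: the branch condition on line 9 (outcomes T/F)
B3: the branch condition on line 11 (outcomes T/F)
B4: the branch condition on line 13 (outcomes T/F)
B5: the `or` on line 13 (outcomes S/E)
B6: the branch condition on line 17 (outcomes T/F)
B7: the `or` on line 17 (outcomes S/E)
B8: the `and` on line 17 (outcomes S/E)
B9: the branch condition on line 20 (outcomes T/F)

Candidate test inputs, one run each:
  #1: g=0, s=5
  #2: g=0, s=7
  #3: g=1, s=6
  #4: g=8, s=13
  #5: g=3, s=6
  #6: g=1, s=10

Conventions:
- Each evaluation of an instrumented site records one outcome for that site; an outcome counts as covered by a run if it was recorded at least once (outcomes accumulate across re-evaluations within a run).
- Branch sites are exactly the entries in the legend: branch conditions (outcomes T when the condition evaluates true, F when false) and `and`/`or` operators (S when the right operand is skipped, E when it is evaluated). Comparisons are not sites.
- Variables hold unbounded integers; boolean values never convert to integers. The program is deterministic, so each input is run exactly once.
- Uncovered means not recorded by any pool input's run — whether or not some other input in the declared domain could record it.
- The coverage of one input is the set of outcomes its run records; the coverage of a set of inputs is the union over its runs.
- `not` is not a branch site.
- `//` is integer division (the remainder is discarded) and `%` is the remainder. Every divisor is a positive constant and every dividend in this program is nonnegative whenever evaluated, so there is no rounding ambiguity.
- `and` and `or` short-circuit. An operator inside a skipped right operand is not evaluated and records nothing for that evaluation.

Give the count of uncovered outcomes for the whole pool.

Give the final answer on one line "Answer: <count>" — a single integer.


input #1, g=0, s=5: events B1->T, B2->F, B3->F, B5->E, B4->F, B7->S, B6->T; outcomes B1=T, B2=F, B3=F, B4=F, B5=E, B6=T, B7=S
input #2, g=0, s=7: events B1->T, B2->T, B3->F, B5->S, B4->T, B7->E, B8->E, B6->T; outcomes B1=T, B2=T, B3=F, B4=T, B5=S, B6=T, B7=E, B8=E
input #3, g=1, s=6: events B1->F, B2->T, B3->F, B5->S, B4->T, B7->E, B8->S, B6->F, B9->F; outcomes B1=F, B2=T, B3=F, B4=T, B5=S, B6=F, B7=E, B8=S, B9=F
input #4, g=8, s=13: events B1->F, B2->T, B3->F, B5->S, B4->T, B7->E, B8->E, B6->T; outcomes B1=F, B2=T, B3=F, B4=T, B5=S, B6=T, B7=E, B8=E
input #5, g=3, s=6: events B1->F, B2->T, B3->F, B5->S, B4->T, B7->E, B8->S, B6->F, B9->T; outcomes B1=F, B2=T, B3=F, B4=T, B5=S, B6=F, B7=E, B8=S, B9=T
input #6, g=1, s=10: events B1->F, B2->F, B3->F, B5->S, B4->T, B7->E, B8->S, B6->F, B9->F; outcomes B1=F, B2=F, B3=F, B4=T, B5=S, B6=F, B7=E, B8=S, B9=F
union over the pool: B1=T, B1=F, B2=T, B2=F, B3=F, B4=T, B4=F, B5=S, B5=E, B6=T, B6=F, B7=S, B7=E, B8=S, B8=E, B9=T, B9=F
uncovered (1 of 18): B3=T
Answer: 1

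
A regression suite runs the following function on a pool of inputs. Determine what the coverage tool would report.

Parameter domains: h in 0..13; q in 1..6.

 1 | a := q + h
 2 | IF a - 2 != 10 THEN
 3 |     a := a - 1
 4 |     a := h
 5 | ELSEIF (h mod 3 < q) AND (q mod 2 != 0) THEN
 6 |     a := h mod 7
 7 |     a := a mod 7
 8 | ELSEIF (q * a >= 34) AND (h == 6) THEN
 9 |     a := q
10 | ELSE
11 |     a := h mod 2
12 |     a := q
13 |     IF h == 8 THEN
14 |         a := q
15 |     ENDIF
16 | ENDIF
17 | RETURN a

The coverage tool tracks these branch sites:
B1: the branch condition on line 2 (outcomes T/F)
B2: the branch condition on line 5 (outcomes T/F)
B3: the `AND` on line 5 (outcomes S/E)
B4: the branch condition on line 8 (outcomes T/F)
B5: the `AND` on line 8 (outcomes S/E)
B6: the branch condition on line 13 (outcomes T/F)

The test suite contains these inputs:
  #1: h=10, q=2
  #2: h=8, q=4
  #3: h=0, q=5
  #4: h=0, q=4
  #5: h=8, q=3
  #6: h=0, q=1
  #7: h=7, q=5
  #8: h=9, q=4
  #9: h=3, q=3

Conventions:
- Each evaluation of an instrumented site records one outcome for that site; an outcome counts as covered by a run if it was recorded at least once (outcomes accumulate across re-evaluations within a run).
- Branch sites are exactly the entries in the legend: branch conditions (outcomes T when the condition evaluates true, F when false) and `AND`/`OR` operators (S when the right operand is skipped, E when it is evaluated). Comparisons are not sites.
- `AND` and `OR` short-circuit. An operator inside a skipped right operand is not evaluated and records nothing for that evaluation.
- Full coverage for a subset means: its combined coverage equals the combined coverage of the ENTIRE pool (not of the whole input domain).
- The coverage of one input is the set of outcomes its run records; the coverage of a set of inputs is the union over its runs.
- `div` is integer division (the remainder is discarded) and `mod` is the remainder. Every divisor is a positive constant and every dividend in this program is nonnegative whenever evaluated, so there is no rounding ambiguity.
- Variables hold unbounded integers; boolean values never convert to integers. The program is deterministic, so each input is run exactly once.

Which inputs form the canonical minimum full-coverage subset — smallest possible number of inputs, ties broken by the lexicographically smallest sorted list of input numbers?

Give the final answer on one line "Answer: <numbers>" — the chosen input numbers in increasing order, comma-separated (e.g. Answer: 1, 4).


test 1 (h=10, q=2) hits B1=F, B2=F, B3=E, B4=F, B5=S, B6=F
test 2 (h=8, q=4) hits B1=F, B2=F, B3=E, B4=F, B5=E, B6=T
test 3 (h=0, q=5) hits B1=T
test 4 (h=0, q=4) hits B1=T
test 5 (h=8, q=3) hits B1=T
test 6 (h=0, q=1) hits B1=T
test 7 (h=7, q=5) hits B1=F, B2=T, B3=E
test 8 (h=9, q=4) hits B1=T
test 9 (h=3, q=3) hits B1=T
pool-wide coverage (10 outcomes): B1=T, B1=F, B2=T, B2=F, B3=E, B4=F, B5=S, B5=E, B6=T, B6=F
checked all size-1 subsets: none covers 10 outcomes (max 6/10)
checked all size-2 subsets: none covers 10 outcomes (max 8/10)
checked all size-3 subsets: none covers 10 outcomes (max 9/10)
the canonical winner is {1, 2, 3, 7}: size 4, full 10-outcome coverage, earliest index list among size-4 covers
Answer: 1, 2, 3, 7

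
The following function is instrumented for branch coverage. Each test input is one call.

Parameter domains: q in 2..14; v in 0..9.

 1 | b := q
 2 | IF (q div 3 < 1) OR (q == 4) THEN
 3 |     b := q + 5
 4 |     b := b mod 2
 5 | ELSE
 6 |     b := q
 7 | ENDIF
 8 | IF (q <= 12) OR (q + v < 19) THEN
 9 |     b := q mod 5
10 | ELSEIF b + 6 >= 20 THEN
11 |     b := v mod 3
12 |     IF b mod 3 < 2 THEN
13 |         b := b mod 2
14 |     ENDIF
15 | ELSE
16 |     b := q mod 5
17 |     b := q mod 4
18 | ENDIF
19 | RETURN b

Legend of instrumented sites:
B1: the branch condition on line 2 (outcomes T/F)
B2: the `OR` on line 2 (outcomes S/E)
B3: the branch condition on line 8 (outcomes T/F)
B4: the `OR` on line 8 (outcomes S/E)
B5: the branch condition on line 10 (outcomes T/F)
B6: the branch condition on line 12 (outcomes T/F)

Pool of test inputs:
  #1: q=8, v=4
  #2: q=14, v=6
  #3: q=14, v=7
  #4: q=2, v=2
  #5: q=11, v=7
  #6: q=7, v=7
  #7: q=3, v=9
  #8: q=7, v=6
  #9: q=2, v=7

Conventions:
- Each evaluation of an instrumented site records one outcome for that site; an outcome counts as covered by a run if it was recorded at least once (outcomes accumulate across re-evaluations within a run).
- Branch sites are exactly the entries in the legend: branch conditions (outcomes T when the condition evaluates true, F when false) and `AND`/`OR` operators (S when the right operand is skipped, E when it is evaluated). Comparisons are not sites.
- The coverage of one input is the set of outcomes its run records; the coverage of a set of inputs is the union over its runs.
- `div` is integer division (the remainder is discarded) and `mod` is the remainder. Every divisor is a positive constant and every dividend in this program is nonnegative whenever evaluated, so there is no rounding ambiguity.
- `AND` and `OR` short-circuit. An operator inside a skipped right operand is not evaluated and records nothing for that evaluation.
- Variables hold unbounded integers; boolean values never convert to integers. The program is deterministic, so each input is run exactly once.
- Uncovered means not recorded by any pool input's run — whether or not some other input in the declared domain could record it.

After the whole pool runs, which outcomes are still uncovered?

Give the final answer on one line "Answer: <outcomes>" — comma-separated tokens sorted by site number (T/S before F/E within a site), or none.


test 1 (q=8, v=4) hits B1=F, B2=E, B3=T, B4=S
test 2 (q=14, v=6) hits B1=F, B2=E, B3=F, B4=E, B5=T, B6=T
test 3 (q=14, v=7) hits B1=F, B2=E, B3=F, B4=E, B5=T, B6=T
test 4 (q=2, v=2) hits B1=T, B2=S, B3=T, B4=S
test 5 (q=11, v=7) hits B1=F, B2=E, B3=T, B4=S
test 6 (q=7, v=7) hits B1=F, B2=E, B3=T, B4=S
test 7 (q=3, v=9) hits B1=F, B2=E, B3=T, B4=S
test 8 (q=7, v=6) hits B1=F, B2=E, B3=T, B4=S
test 9 (q=2, v=7) hits B1=T, B2=S, B3=T, B4=S
union over the pool: B1=T, B1=F, B2=S, B2=E, B3=T, B3=F, B4=S, B4=E, B5=T, B6=T
uncovered (2 of 12): B5=F, B6=F
Answer: B5=F, B6=F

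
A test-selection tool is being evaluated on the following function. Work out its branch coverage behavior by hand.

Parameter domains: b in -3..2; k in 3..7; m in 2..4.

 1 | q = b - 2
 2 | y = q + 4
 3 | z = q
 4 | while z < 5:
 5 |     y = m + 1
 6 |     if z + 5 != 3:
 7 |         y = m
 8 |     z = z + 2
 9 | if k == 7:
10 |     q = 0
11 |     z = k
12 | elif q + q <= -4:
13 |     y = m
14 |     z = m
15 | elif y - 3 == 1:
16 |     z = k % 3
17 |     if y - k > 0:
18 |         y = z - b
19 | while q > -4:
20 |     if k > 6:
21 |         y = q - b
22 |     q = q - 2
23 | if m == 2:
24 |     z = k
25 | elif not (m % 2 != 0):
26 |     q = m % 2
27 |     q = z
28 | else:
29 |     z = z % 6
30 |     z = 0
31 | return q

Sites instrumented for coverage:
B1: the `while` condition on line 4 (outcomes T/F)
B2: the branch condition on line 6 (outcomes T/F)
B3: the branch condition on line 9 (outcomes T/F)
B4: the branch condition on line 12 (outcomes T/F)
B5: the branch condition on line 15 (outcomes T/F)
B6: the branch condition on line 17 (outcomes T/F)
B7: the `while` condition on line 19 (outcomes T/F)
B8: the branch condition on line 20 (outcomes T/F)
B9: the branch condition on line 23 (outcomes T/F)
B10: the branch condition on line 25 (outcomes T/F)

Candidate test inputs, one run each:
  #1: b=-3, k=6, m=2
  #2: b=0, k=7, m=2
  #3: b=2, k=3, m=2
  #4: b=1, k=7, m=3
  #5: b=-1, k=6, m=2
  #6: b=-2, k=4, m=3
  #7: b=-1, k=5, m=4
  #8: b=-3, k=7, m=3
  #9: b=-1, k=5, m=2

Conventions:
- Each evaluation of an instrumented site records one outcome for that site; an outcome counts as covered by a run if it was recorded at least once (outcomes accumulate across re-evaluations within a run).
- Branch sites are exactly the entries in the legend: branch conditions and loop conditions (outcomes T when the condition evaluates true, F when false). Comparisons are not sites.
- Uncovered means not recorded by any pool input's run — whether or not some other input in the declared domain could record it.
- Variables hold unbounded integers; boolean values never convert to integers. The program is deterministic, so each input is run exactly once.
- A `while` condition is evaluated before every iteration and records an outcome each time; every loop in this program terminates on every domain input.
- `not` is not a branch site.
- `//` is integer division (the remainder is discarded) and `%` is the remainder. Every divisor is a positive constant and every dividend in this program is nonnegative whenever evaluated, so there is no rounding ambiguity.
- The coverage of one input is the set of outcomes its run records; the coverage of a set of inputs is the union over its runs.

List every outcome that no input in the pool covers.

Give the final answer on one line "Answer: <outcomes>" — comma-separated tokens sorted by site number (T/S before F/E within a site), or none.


input #1 (b=-3, k=6, m=2): events B1->T, B2->T, B1->T, B2->T, B1->T, B2->T, B1->T, B2->T, B1->T, B2->T, B1->F, B3->F, B4->T, B7->F, ...; covers B1=T, B1=F, B2=T, B3=F, B4=T, B7=F, B9=T
input #2 (b=0, k=7, m=2): events B1->T, B2->F, B1->T, B2->T, B1->T, B2->T, B1->T, B2->T, B1->F, B3->T, B7->T, B8->T, B7->T, B8->T, ...; covers B1=T, B1=F, B2=T, B2=F, B3=T, B7=T, B7=F, B8=T, B9=T
input #3 (b=2, k=3, m=2): events B1->T, B2->T, B1->T, B2->T, B1->T, B2->T, B1->F, B3->F, B4->F, B5->F, B7->T, B8->F, B7->T, B8->F, ...; covers B1=T, B1=F, B2=T, B3=F, B4=F, B5=F, B7=T, B7=F, B8=F, B9=T
input #4 (b=1, k=7, m=3): events B1->T, B2->T, B1->T, B2->T, B1->T, B2->T, B1->F, B3->T, B7->T, B8->T, B7->T, B8->T, B7->F, B9->F, ...; covers B1=T, B1=F, B2=T, B3=T, B7=T, B7=F, B8=T, B9=F, B10=F
input #5 (b=-1, k=6, m=2): events B1->T, B2->T, B1->T, B2->T, B1->T, B2->T, B1->T, B2->T, B1->F, B3->F, B4->T, B7->T, B8->F, B7->F, ...; covers B1=T, B1=F, B2=T, B3=F, B4=T, B7=T, B7=F, B8=F, B9=T
input #6 (b=-2, k=4, m=3): events B1->T, B2->T, B1->T, B2->F, B1->T, B2->T, B1->T, B2->T, B1->T, B2->T, B1->F, B3->F, B4->T, B7->F, ...; covers B1=T, B1=F, B2=T, B2=F, B3=F, B4=T, B7=F, B9=F, B10=F
input #7 (b=-1, k=5, m=4): events B1->T, B2->T, B1->T, B2->T, B1->T, B2->T, B1->T, B2->T, B1->F, B3->F, B4->T, B7->T, B8->F, B7->F, ...; covers B1=T, B1=F, B2=T, B3=F, B4=T, B7=T, B7=F, B8=F, B9=F, B10=T
input #8 (b=-3, k=7, m=3): events B1->T, B2->T, B1->T, B2->T, B1->T, B2->T, B1->T, B2->T, B1->T, B2->T, B1->F, B3->T, B7->T, B8->T, ...; covers B1=T, B1=F, B2=T, B3=T, B7=T, B7=F, B8=T, B9=F, B10=F
input #9 (b=-1, k=5, m=2): events B1->T, B2->T, B1->T, B2->T, B1->T, B2->T, B1->T, B2->T, B1->F, B3->F, B4->T, B7->T, B8->F, B7->F, ...; covers B1=T, B1=F, B2=T, B3=F, B4=T, B7=T, B7=F, B8=F, B9=T
union over the pool: B1=T, B1=F, B2=T, B2=F, B3=T, B3=F, B4=T, B4=F, B5=F, B7=T, B7=F, B8=T, B8=F, B9=T, B9=F, B10=T, B10=F
uncovered (3 of 20): B5=T, B6=T, B6=F
Answer: B5=T, B6=T, B6=F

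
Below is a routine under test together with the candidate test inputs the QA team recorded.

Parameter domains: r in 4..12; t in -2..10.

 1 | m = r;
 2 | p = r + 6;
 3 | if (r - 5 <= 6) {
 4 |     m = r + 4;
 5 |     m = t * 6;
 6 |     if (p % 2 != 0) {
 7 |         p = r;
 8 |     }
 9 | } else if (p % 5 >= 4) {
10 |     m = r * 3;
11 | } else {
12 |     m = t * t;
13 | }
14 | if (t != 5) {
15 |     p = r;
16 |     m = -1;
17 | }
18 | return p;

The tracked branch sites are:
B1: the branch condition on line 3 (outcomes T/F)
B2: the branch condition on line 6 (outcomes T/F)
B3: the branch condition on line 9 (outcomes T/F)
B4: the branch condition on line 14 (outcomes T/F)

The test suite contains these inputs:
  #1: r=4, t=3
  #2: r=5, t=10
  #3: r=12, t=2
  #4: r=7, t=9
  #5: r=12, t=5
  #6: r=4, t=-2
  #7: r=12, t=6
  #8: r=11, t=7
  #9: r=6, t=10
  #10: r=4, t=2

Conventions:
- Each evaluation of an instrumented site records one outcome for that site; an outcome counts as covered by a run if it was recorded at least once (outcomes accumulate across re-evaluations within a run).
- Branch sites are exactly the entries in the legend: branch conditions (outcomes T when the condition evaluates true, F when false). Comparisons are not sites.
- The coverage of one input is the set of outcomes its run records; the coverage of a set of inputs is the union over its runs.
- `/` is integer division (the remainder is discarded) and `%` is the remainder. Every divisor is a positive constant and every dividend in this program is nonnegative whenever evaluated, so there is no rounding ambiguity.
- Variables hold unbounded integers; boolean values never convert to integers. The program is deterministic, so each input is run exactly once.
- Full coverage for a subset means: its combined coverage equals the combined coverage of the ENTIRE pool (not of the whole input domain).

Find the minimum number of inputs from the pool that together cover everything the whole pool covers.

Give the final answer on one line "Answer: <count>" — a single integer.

input #1, r=4, t=3: events B1->T, B2->F, B4->T; outcomes B1=T, B2=F, B4=T
input #2, r=5, t=10: events B1->T, B2->T, B4->T; outcomes B1=T, B2=T, B4=T
input #3, r=12, t=2: events B1->F, B3->F, B4->T; outcomes B1=F, B3=F, B4=T
input #4, r=7, t=9: events B1->T, B2->T, B4->T; outcomes B1=T, B2=T, B4=T
input #5, r=12, t=5: events B1->F, B3->F, B4->F; outcomes B1=F, B3=F, B4=F
input #6, r=4, t=-2: events B1->T, B2->F, B4->T; outcomes B1=T, B2=F, B4=T
input #7, r=12, t=6: events B1->F, B3->F, B4->T; outcomes B1=F, B3=F, B4=T
input #8, r=11, t=7: events B1->T, B2->T, B4->T; outcomes B1=T, B2=T, B4=T
input #9, r=6, t=10: events B1->T, B2->F, B4->T; outcomes B1=T, B2=F, B4=T
input #10, r=4, t=2: events B1->T, B2->F, B4->T; outcomes B1=T, B2=F, B4=T
together the pool reaches 7 outcomes: B1=T, B1=F, B2=T, B2=F, B3=F, B4=T, B4=F
every size-1 subset falls short of the 7 outcomes (best: 3/7)
every size-2 subset falls short of the 7 outcomes (best: 6/7)
at size 3, {1, 2, 5} reaches all 7 outcomes; every lexicographically earlier size-3 subset fails

Answer: 3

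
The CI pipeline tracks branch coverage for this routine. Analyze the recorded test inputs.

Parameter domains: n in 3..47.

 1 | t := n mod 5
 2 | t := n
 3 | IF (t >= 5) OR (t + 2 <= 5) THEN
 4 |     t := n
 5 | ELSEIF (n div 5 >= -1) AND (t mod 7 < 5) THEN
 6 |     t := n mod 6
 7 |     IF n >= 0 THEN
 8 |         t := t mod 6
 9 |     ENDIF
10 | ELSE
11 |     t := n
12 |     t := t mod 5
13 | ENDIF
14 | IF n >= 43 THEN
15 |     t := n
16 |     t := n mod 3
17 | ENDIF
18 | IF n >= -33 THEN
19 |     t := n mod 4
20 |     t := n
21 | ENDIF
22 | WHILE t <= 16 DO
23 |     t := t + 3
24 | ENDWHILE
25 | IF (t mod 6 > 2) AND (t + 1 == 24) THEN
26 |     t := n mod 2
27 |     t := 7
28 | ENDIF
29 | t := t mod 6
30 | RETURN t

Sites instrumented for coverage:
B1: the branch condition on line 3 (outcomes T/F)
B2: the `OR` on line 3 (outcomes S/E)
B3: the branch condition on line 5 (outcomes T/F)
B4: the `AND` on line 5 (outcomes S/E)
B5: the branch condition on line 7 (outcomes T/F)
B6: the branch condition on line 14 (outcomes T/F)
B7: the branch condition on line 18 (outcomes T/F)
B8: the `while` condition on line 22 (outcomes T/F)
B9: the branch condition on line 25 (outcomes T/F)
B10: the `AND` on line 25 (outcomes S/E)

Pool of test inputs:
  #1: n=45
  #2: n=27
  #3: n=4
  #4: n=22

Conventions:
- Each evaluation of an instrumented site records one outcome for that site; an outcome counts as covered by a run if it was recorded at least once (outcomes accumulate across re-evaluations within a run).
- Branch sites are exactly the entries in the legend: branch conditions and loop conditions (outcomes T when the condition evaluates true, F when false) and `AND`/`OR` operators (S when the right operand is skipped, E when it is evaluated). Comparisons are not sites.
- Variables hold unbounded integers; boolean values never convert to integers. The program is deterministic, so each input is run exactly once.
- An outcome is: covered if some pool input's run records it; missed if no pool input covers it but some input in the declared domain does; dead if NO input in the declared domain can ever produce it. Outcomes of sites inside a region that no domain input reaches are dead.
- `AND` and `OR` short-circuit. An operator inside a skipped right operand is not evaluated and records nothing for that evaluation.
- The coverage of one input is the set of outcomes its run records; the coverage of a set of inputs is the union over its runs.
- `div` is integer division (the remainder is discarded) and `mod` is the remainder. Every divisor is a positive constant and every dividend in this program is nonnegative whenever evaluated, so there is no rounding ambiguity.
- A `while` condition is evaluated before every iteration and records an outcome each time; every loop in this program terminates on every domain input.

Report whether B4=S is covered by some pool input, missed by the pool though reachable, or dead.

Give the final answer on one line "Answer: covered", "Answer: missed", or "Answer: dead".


no pool input records B4=S
checking all 45 inputs in the declared domain: B4=S is never recorded -> dead
Answer: dead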